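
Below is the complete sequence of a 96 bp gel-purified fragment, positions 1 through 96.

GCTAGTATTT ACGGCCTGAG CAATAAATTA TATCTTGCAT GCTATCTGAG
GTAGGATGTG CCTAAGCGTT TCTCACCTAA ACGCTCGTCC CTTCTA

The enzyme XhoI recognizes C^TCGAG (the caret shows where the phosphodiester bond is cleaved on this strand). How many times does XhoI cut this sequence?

No occurrence of CTCGAG is present in the sequence.
XhoI does not cut: 0 sites.

0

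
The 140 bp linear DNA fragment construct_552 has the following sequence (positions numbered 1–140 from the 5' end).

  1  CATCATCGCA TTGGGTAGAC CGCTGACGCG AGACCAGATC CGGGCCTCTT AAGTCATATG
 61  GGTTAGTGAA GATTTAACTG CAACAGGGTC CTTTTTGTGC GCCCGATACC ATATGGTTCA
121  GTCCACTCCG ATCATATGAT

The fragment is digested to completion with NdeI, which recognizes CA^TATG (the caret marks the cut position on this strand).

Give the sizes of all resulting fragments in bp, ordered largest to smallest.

NdeI sites (CATATG) start at positions 55, 110, 133.
NdeI cuts after base 2 of each site, so after positions 56, 111, 134.
Linear molecule, 3 cuts → 4 fragments:
  1–56 → 56 bp
  57–111 → 55 bp
  112–134 → 23 bp
  135–140 → 6 bp
Sorted largest to smallest: 56, 55, 23, 6 bp.

56, 55, 23, 6 bp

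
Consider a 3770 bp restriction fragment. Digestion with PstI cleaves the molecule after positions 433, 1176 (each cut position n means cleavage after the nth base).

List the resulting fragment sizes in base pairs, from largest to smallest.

Linear molecule, 2 cuts → 3 fragments:
  433 − 0 = 433 bp
  1176 − 433 = 743 bp
  3770 − 1176 = 2594 bp
Sorted largest to smallest: 2594, 743, 433 bp.

2594, 743, 433 bp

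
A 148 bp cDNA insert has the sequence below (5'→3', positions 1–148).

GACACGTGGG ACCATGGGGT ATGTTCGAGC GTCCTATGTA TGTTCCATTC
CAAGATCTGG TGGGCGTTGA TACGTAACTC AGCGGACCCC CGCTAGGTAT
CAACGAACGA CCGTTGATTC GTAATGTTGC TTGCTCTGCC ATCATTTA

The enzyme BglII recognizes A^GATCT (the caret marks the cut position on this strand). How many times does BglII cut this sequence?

1

AGATCT occurs starting at position 53.
BglII cuts at 1 site.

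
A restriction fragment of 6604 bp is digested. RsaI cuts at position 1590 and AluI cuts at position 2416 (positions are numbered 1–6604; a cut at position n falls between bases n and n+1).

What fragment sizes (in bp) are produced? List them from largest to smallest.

Combined cut positions (sorted): 1590, 2416.
Linear molecule, 2 cuts → 3 fragments:
  1590 − 0 = 1590 bp
  2416 − 1590 = 826 bp
  6604 − 2416 = 4188 bp
Sorted largest to smallest: 4188, 1590, 826 bp.

4188, 1590, 826 bp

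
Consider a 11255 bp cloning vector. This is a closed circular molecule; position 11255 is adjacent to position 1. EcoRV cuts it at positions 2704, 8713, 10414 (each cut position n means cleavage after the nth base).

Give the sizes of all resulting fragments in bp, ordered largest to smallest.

6009, 3545, 1701 bp

Circular molecule, 3 cuts → 3 fragments:
  8713 − 2704 = 6009 bp
  10414 − 8713 = 1701 bp
  wrap: 11255 − 10414 + 2704 = 3545 bp
Sorted largest to smallest: 6009, 3545, 1701 bp.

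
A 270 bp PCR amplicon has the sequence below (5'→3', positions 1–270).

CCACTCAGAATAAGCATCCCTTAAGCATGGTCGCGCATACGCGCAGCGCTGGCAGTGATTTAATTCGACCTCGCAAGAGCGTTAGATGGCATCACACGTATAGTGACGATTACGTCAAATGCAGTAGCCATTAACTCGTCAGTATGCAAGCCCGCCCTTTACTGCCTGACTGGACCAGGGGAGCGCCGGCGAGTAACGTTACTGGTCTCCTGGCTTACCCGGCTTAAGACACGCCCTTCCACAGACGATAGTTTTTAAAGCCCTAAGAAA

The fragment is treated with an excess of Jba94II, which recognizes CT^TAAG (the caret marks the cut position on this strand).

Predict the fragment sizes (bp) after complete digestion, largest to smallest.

203, 46, 21 bp

Jba94II sites (CTTAAG) start at positions 20, 223.
Jba94II cuts after base 2 of each site, so after positions 21, 224.
Linear molecule, 2 cuts → 3 fragments:
  1–21 → 21 bp
  22–224 → 203 bp
  225–270 → 46 bp
Sorted largest to smallest: 203, 46, 21 bp.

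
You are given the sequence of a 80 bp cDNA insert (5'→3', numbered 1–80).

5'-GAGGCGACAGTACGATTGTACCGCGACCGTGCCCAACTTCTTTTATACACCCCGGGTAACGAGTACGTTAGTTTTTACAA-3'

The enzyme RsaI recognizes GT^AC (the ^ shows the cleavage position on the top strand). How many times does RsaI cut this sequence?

GTAC occurs starting at positions 10, 18, 63.
RsaI cuts at 3 sites.

3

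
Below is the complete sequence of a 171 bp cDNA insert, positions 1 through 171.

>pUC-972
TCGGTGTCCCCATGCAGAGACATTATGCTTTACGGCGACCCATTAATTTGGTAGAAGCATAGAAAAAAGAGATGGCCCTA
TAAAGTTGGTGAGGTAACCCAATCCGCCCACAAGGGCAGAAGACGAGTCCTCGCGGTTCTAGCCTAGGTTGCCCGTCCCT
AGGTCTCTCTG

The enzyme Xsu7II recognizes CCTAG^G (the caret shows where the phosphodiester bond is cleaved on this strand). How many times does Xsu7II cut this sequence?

2

CCTAGG occurs starting at positions 143, 158.
Xsu7II cuts at 2 sites.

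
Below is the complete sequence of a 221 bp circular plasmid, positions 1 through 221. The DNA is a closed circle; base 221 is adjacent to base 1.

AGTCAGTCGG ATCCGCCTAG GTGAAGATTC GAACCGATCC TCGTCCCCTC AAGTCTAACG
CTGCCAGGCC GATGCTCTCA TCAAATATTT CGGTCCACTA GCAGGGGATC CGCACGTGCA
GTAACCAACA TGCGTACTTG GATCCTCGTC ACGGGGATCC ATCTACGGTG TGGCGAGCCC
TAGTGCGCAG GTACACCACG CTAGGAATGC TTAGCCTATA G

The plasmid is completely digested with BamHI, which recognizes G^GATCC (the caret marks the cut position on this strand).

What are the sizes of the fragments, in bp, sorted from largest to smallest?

BamHI sites (GGATCC) start at positions 9, 106, 140, 155.
BamHI cuts after the first base of each site, so after positions 9, 106, 140, 155.
Circular molecule, 4 cuts → 4 fragments:
  10–106 → 97 bp
  107–140 → 34 bp
  141–155 → 15 bp
  156–221 then 1–9 → 66 + 9 = 75 bp
Sorted largest to smallest: 97, 75, 34, 15 bp.

97, 75, 34, 15 bp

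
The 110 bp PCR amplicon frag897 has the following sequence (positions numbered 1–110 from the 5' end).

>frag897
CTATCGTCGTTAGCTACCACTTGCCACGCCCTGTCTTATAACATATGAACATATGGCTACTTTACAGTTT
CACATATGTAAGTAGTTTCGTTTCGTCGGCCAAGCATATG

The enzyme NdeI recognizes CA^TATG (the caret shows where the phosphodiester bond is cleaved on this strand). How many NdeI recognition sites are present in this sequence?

CATATG occurs starting at positions 42, 50, 73, 105.
NdeI cuts at 4 sites.

4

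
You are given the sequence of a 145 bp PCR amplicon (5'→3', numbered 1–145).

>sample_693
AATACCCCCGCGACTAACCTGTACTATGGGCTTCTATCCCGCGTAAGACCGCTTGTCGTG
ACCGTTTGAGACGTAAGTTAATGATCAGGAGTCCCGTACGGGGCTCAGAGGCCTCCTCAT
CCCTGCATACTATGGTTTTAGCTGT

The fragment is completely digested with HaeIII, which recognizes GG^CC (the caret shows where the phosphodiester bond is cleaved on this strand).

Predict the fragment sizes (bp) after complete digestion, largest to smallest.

111, 34 bp

The HaeIII site (GGCC) starts at position 110.
HaeIII cuts after base 2 of each site, so after position 111.
Linear molecule, 1 cut → 2 fragments:
  1–111 → 111 bp
  112–145 → 34 bp
Sorted largest to smallest: 111, 34 bp.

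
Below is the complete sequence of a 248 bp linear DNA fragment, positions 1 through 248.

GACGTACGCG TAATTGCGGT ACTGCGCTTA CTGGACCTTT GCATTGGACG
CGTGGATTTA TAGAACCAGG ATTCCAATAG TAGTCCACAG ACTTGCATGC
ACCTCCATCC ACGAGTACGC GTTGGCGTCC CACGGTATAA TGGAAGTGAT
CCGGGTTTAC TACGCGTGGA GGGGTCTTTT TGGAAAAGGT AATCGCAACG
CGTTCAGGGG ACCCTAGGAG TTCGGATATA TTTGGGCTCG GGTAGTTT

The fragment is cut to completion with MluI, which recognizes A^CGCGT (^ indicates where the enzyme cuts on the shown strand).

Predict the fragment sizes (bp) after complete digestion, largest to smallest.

MluI sites (ACGCGT) start at positions 6, 48, 117, 162, 198.
MluI cuts after the first base of each site, so after positions 6, 48, 117, 162, 198.
Linear molecule, 5 cuts → 6 fragments:
  1–6 → 6 bp
  7–48 → 42 bp
  49–117 → 69 bp
  118–162 → 45 bp
  163–198 → 36 bp
  199–248 → 50 bp
Sorted largest to smallest: 69, 50, 45, 42, 36, 6 bp.

69, 50, 45, 42, 36, 6 bp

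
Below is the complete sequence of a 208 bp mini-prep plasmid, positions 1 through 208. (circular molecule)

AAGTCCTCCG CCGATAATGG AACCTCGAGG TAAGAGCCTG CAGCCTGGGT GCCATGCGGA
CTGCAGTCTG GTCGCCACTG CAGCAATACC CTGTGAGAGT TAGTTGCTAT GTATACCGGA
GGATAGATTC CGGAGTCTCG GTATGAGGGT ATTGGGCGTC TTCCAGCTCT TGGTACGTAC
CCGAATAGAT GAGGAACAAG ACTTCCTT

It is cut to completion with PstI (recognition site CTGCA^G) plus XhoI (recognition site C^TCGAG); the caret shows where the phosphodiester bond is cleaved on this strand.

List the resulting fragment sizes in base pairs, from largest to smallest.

150, 23, 18, 17 bp

PstI sites (CTGCAG) start at positions 38, 61, 78.
PstI cuts after base 5 of each site (before the last base), so after positions 42, 65, 82.
The XhoI site (CTCGAG) starts at position 24.
XhoI cuts after the first base of each site, so after position 24.
Combined cut positions: 24, 42, 65, 82.
Circular molecule, 4 cuts → 4 fragments:
  25–42 → 18 bp
  43–65 → 23 bp
  66–82 → 17 bp
  83–208 then 1–24 → 126 + 24 = 150 bp
Sorted largest to smallest: 150, 23, 18, 17 bp.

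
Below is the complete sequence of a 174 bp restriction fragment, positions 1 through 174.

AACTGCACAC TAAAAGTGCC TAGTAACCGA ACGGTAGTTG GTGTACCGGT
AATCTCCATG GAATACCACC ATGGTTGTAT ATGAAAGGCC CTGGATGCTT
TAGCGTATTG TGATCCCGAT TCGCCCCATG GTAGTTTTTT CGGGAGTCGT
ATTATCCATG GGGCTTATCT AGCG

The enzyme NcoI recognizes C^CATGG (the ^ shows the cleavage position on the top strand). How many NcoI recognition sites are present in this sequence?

4

CCATGG occurs starting at positions 56, 69, 126, 156.
NcoI cuts at 4 sites.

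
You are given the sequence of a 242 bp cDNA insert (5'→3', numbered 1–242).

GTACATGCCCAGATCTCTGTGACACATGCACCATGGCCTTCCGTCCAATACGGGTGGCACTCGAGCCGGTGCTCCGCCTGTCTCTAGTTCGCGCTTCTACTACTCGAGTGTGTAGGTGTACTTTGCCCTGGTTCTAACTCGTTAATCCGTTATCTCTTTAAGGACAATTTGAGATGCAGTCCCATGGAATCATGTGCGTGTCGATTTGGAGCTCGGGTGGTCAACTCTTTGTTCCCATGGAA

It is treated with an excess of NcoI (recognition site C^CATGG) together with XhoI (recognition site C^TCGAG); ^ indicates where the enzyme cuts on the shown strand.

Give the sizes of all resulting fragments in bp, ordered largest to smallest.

NcoI sites (CCATGG) start at positions 31, 182, 235.
NcoI cuts after the first base of each site, so after positions 31, 182, 235.
XhoI sites (CTCGAG) start at positions 60, 103.
XhoI cuts after the first base of each site, so after positions 60, 103.
Combined cut positions: 31, 60, 103, 182, 235.
Linear molecule, 5 cuts → 6 fragments:
  1–31 → 31 bp
  32–60 → 29 bp
  61–103 → 43 bp
  104–182 → 79 bp
  183–235 → 53 bp
  236–242 → 7 bp
Sorted largest to smallest: 79, 53, 43, 31, 29, 7 bp.

79, 53, 43, 31, 29, 7 bp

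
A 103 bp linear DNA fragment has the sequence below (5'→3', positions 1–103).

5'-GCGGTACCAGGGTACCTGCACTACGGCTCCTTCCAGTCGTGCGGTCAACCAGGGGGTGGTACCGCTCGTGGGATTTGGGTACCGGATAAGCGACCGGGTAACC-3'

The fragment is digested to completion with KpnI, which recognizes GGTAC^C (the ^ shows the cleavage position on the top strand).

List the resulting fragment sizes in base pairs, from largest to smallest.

47, 21, 20, 8, 7 bp

KpnI sites (GGTACC) start at positions 3, 11, 58, 78.
KpnI cuts after base 5 of each site (before the last base), so after positions 7, 15, 62, 82.
Linear molecule, 4 cuts → 5 fragments:
  1–7 → 7 bp
  8–15 → 8 bp
  16–62 → 47 bp
  63–82 → 20 bp
  83–103 → 21 bp
Sorted largest to smallest: 47, 21, 20, 8, 7 bp.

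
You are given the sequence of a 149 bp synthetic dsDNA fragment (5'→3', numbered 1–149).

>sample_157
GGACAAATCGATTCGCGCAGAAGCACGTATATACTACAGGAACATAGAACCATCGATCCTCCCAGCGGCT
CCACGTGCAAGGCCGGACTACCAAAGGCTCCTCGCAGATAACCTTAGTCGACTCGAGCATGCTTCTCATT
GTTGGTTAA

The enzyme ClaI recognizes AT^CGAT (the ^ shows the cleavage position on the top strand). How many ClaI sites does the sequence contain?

2

ATCGAT occurs starting at positions 7, 52.
ClaI cuts at 2 sites.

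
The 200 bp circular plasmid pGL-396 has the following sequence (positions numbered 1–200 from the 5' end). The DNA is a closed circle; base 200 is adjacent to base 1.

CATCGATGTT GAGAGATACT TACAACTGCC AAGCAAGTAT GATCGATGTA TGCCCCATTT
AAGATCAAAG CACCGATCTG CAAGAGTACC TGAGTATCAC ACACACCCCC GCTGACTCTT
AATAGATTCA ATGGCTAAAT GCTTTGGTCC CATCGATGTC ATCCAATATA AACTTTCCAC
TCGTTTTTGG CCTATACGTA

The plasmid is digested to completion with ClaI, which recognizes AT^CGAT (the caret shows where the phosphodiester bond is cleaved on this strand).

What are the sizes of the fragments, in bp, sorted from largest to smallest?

110, 50, 40 bp

ClaI sites (ATCGAT) start at positions 2, 42, 152.
ClaI cuts after base 2 of each site, so after positions 3, 43, 153.
Circular molecule, 3 cuts → 3 fragments:
  4–43 → 40 bp
  44–153 → 110 bp
  154–200 then 1–3 → 47 + 3 = 50 bp
Sorted largest to smallest: 110, 50, 40 bp.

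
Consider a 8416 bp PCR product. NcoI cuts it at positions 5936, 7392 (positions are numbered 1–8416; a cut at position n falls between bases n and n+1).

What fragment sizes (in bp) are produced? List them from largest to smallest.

5936, 1456, 1024 bp

Linear molecule, 2 cuts → 3 fragments:
  5936 − 0 = 5936 bp
  7392 − 5936 = 1456 bp
  8416 − 7392 = 1024 bp
Sorted largest to smallest: 5936, 1456, 1024 bp.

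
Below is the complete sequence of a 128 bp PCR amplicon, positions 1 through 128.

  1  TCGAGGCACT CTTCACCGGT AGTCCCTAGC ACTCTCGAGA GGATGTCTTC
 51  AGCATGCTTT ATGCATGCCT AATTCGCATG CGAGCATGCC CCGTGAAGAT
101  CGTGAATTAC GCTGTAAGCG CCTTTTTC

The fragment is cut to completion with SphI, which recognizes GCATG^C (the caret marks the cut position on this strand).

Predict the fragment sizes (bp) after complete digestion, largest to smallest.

56, 40, 13, 11, 8 bp

SphI sites (GCATGC) start at positions 52, 63, 76, 84.
SphI cuts after base 5 of each site (before the last base), so after positions 56, 67, 80, 88.
Linear molecule, 4 cuts → 5 fragments:
  1–56 → 56 bp
  57–67 → 11 bp
  68–80 → 13 bp
  81–88 → 8 bp
  89–128 → 40 bp
Sorted largest to smallest: 56, 40, 13, 11, 8 bp.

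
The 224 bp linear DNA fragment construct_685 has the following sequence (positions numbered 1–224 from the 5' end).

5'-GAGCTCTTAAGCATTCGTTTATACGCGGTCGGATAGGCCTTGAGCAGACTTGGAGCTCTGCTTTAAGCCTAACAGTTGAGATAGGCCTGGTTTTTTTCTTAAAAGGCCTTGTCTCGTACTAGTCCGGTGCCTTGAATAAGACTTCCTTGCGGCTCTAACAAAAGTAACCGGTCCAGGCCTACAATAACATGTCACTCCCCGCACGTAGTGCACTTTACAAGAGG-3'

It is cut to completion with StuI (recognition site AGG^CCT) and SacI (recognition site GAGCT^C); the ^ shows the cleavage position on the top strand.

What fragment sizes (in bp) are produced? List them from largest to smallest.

StuI sites (AGGCCT) start at positions 35, 83, 104, 175.
StuI cuts after base 3 of each site, so after positions 37, 85, 106, 177.
SacI sites (GAGCTC) start at positions 1, 53.
SacI cuts after base 5 of each site (before the last base), so after positions 5, 57.
Combined cut positions: 5, 37, 57, 85, 106, 177.
Linear molecule, 6 cuts → 7 fragments:
  1–5 → 5 bp
  6–37 → 32 bp
  38–57 → 20 bp
  58–85 → 28 bp
  86–106 → 21 bp
  107–177 → 71 bp
  178–224 → 47 bp
Sorted largest to smallest: 71, 47, 32, 28, 21, 20, 5 bp.

71, 47, 32, 28, 21, 20, 5 bp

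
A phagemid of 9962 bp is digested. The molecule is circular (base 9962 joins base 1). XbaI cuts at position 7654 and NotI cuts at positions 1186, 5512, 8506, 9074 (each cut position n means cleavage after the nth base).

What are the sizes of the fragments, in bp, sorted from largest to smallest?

Combined cut positions (sorted): 1186, 5512, 7654, 8506, 9074.
Circular molecule, 5 cuts → 5 fragments:
  5512 − 1186 = 4326 bp
  7654 − 5512 = 2142 bp
  8506 − 7654 = 852 bp
  9074 − 8506 = 568 bp
  wrap: 9962 − 9074 + 1186 = 2074 bp
Sorted largest to smallest: 4326, 2142, 2074, 852, 568 bp.

4326, 2142, 2074, 852, 568 bp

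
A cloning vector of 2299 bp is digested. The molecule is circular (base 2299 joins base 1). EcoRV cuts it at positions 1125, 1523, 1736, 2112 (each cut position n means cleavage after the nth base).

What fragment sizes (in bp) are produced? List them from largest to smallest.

1312, 398, 376, 213 bp

Circular molecule, 4 cuts → 4 fragments:
  1523 − 1125 = 398 bp
  1736 − 1523 = 213 bp
  2112 − 1736 = 376 bp
  wrap: 2299 − 2112 + 1125 = 1312 bp
Sorted largest to smallest: 1312, 398, 376, 213 bp.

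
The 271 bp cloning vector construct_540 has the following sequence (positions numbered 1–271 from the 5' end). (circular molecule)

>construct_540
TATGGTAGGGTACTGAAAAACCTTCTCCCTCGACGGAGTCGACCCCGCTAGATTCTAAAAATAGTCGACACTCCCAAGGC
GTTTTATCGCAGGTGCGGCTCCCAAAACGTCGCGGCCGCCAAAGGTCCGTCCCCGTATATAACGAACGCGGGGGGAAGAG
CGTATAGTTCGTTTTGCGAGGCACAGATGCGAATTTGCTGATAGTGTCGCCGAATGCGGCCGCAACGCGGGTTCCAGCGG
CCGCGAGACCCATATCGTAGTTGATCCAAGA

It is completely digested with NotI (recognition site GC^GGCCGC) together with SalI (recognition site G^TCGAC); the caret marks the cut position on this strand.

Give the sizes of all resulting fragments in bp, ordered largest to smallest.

104, 71, 49, 26, 21 bp

NotI sites (GCGGCCGC) start at positions 112, 216, 237.
NotI cuts after base 2 of each site, so after positions 113, 217, 238.
SalI sites (GTCGAC) start at positions 38, 64.
SalI cuts after the first base of each site, so after positions 38, 64.
Combined cut positions: 38, 64, 113, 217, 238.
Circular molecule, 5 cuts → 5 fragments:
  39–64 → 26 bp
  65–113 → 49 bp
  114–217 → 104 bp
  218–238 → 21 bp
  239–271 then 1–38 → 33 + 38 = 71 bp
Sorted largest to smallest: 104, 71, 49, 26, 21 bp.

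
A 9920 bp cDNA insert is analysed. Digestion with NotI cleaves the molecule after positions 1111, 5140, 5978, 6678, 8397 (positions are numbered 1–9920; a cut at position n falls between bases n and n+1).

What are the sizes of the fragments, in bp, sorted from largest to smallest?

4029, 1719, 1523, 1111, 838, 700 bp

Linear molecule, 5 cuts → 6 fragments:
  1111 − 0 = 1111 bp
  5140 − 1111 = 4029 bp
  5978 − 5140 = 838 bp
  6678 − 5978 = 700 bp
  8397 − 6678 = 1719 bp
  9920 − 8397 = 1523 bp
Sorted largest to smallest: 4029, 1719, 1523, 1111, 838, 700 bp.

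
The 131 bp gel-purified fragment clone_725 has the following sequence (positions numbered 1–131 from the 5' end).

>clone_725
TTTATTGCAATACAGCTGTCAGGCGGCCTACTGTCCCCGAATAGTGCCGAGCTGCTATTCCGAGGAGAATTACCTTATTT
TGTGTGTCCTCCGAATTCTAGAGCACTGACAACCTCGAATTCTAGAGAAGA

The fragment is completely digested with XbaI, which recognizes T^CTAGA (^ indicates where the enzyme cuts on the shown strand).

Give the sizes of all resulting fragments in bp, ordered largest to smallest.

XbaI sites (TCTAGA) start at positions 97, 121.
XbaI cuts after the first base of each site, so after positions 97, 121.
Linear molecule, 2 cuts → 3 fragments:
  1–97 → 97 bp
  98–121 → 24 bp
  122–131 → 10 bp
Sorted largest to smallest: 97, 24, 10 bp.

97, 24, 10 bp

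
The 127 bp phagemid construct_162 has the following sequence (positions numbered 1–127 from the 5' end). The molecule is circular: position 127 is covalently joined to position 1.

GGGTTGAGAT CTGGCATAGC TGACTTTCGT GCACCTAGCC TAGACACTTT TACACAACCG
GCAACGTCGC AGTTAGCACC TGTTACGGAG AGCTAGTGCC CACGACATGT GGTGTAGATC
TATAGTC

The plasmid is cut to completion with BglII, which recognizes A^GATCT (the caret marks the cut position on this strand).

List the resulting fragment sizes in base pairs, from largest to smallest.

109, 18 bp

BglII sites (AGATCT) start at positions 7, 116.
BglII cuts after the first base of each site, so after positions 7, 116.
Circular molecule, 2 cuts → 2 fragments:
  8–116 → 109 bp
  117–127 then 1–7 → 11 + 7 = 18 bp
Sorted largest to smallest: 109, 18 bp.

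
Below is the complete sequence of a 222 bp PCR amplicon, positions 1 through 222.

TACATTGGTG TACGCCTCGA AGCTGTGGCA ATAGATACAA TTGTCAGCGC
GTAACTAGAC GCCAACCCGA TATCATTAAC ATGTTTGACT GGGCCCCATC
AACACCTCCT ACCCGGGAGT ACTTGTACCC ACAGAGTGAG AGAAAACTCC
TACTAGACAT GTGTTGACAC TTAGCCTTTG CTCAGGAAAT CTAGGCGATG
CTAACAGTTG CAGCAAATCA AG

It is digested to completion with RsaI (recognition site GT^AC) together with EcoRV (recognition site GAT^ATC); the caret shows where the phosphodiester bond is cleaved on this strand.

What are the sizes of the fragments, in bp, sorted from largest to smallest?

96, 60, 49, 11, 6 bp

RsaI sites (GTAC) start at positions 10, 119, 125.
RsaI cuts after base 2 of each site, so after positions 11, 120, 126.
The EcoRV site (GATATC) starts at position 69.
EcoRV cuts after base 3 of each site, so after position 71.
Combined cut positions: 11, 71, 120, 126.
Linear molecule, 4 cuts → 5 fragments:
  1–11 → 11 bp
  12–71 → 60 bp
  72–120 → 49 bp
  121–126 → 6 bp
  127–222 → 96 bp
Sorted largest to smallest: 96, 60, 49, 11, 6 bp.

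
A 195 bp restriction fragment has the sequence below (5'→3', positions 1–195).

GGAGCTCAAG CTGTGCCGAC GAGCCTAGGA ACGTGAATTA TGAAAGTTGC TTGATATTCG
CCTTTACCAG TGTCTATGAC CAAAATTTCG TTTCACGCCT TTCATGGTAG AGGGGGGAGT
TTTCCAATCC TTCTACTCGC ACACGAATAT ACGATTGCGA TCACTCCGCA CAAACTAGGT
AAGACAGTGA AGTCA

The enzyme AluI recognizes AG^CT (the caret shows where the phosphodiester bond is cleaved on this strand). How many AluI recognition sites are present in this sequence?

2

AGCT occurs starting at positions 3, 9.
AluI cuts at 2 sites.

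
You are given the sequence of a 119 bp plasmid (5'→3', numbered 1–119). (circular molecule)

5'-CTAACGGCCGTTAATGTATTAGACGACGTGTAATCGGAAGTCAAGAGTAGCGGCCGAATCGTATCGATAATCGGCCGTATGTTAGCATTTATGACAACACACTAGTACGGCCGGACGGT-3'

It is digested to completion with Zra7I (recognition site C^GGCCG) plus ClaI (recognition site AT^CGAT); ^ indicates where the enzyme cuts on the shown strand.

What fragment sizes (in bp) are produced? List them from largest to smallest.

Zra7I sites (CGGCCG) start at positions 5, 51, 72, 108.
Zra7I cuts after the first base of each site, so after positions 5, 51, 72, 108.
The ClaI site (ATCGAT) starts at position 63.
ClaI cuts after base 2 of each site, so after position 64.
Combined cut positions: 5, 51, 64, 72, 108.
Circular molecule, 5 cuts → 5 fragments:
  6–51 → 46 bp
  52–64 → 13 bp
  65–72 → 8 bp
  73–108 → 36 bp
  109–119 then 1–5 → 11 + 5 = 16 bp
Sorted largest to smallest: 46, 36, 16, 13, 8 bp.

46, 36, 16, 13, 8 bp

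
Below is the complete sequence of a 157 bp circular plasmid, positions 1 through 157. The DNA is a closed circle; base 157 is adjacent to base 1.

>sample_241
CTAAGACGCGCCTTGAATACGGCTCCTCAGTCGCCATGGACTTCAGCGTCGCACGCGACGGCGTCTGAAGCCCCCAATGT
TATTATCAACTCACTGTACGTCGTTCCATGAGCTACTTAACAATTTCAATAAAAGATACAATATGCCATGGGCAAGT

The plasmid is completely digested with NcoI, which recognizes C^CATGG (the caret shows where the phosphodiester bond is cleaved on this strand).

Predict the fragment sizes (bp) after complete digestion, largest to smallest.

112, 45 bp

NcoI sites (CCATGG) start at positions 34, 146.
NcoI cuts after the first base of each site, so after positions 34, 146.
Circular molecule, 2 cuts → 2 fragments:
  35–146 → 112 bp
  147–157 then 1–34 → 11 + 34 = 45 bp
Sorted largest to smallest: 112, 45 bp.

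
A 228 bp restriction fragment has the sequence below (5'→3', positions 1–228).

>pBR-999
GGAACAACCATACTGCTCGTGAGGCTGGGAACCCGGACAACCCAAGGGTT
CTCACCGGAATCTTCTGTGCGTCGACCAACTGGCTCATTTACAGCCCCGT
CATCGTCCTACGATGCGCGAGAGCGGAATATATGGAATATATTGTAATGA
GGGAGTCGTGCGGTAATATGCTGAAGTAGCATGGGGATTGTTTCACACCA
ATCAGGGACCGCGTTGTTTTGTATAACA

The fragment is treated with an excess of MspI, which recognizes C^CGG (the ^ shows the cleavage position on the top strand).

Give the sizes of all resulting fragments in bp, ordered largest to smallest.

173, 33, 22 bp

MspI sites (CCGG) start at positions 33, 55.
MspI cuts after the first base of each site, so after positions 33, 55.
Linear molecule, 2 cuts → 3 fragments:
  1–33 → 33 bp
  34–55 → 22 bp
  56–228 → 173 bp
Sorted largest to smallest: 173, 33, 22 bp.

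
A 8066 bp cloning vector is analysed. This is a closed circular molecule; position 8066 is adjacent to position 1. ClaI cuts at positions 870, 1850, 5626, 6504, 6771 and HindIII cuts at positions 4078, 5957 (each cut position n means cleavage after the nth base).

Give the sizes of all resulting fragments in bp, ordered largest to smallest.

2228, 2165, 1548, 980, 547, 331, 267 bp

Combined cut positions (sorted): 870, 1850, 4078, 5626, 5957, 6504, 6771.
Circular molecule, 7 cuts → 7 fragments:
  1850 − 870 = 980 bp
  4078 − 1850 = 2228 bp
  5626 − 4078 = 1548 bp
  5957 − 5626 = 331 bp
  6504 − 5957 = 547 bp
  6771 − 6504 = 267 bp
  wrap: 8066 − 6771 + 870 = 2165 bp
Sorted largest to smallest: 2228, 2165, 1548, 980, 547, 331, 267 bp.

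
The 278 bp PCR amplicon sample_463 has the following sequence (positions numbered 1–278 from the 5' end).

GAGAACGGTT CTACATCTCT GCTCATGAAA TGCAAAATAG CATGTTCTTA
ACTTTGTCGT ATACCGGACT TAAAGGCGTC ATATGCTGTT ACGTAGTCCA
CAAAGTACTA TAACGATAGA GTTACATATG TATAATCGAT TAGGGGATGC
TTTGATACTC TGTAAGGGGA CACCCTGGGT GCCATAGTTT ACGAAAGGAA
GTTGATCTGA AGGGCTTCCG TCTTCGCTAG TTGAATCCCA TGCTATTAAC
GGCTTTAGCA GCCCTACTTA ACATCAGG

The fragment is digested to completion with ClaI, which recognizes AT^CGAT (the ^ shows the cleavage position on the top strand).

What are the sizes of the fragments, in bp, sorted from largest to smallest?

142, 136 bp

The ClaI site (ATCGAT) starts at position 135.
ClaI cuts after base 2 of each site, so after position 136.
Linear molecule, 1 cut → 2 fragments:
  1–136 → 136 bp
  137–278 → 142 bp
Sorted largest to smallest: 142, 136 bp.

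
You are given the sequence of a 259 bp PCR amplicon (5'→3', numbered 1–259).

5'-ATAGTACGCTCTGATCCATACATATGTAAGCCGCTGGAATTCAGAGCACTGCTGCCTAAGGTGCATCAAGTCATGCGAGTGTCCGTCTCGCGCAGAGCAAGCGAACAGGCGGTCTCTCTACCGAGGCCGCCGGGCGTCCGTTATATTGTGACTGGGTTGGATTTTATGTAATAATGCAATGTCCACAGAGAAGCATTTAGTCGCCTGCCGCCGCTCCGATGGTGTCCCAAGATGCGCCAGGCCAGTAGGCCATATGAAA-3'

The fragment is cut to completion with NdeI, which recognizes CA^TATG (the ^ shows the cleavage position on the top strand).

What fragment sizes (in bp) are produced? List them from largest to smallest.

NdeI sites (CATATG) start at positions 21, 251.
NdeI cuts after base 2 of each site, so after positions 22, 252.
Linear molecule, 2 cuts → 3 fragments:
  1–22 → 22 bp
  23–252 → 230 bp
  253–259 → 7 bp
Sorted largest to smallest: 230, 22, 7 bp.

230, 22, 7 bp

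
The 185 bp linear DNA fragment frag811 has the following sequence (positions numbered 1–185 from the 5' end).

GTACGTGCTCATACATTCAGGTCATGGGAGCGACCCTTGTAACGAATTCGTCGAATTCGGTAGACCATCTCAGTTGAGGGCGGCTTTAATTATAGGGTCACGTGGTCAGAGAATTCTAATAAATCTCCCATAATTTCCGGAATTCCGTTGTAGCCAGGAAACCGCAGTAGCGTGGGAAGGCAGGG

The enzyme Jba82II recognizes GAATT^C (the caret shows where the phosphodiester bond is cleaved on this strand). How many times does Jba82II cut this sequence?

4

GAATTC occurs starting at positions 44, 53, 111, 140.
Jba82II cuts at 4 sites.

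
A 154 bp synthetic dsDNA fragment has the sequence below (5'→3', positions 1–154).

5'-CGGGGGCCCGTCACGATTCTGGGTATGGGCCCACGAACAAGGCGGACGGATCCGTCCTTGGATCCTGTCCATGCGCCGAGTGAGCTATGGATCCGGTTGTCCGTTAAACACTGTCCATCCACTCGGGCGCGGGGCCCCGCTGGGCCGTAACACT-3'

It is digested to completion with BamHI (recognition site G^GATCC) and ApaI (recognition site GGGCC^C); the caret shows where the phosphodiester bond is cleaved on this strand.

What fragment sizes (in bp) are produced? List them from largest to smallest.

BamHI sites (GGATCC) start at positions 48, 60, 89.
BamHI cuts after the first base of each site, so after positions 48, 60, 89.
ApaI sites (GGGCCC) start at positions 4, 27, 132.
ApaI cuts after base 5 of each site (before the last base), so after positions 8, 31, 136.
Combined cut positions: 8, 31, 48, 60, 89, 136.
Linear molecule, 6 cuts → 7 fragments:
  1–8 → 8 bp
  9–31 → 23 bp
  32–48 → 17 bp
  49–60 → 12 bp
  61–89 → 29 bp
  90–136 → 47 bp
  137–154 → 18 bp
Sorted largest to smallest: 47, 29, 23, 18, 17, 12, 8 bp.

47, 29, 23, 18, 17, 12, 8 bp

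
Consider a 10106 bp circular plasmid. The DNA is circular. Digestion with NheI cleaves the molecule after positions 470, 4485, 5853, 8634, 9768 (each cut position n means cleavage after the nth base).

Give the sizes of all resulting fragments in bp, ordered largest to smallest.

4015, 2781, 1368, 1134, 808 bp

Circular molecule, 5 cuts → 5 fragments:
  4485 − 470 = 4015 bp
  5853 − 4485 = 1368 bp
  8634 − 5853 = 2781 bp
  9768 − 8634 = 1134 bp
  wrap: 10106 − 9768 + 470 = 808 bp
Sorted largest to smallest: 4015, 2781, 1368, 1134, 808 bp.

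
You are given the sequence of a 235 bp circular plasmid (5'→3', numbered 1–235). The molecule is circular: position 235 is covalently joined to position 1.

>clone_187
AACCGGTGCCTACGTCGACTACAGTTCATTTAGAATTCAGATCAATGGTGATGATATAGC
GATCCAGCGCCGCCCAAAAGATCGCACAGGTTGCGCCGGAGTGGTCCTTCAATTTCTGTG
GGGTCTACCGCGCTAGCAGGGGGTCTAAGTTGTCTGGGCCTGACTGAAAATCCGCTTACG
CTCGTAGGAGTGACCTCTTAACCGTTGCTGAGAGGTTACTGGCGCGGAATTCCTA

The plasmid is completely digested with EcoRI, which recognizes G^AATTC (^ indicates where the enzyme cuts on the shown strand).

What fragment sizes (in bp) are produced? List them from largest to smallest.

194, 41 bp

EcoRI sites (GAATTC) start at positions 33, 227.
EcoRI cuts after the first base of each site, so after positions 33, 227.
Circular molecule, 2 cuts → 2 fragments:
  34–227 → 194 bp
  228–235 then 1–33 → 8 + 33 = 41 bp
Sorted largest to smallest: 194, 41 bp.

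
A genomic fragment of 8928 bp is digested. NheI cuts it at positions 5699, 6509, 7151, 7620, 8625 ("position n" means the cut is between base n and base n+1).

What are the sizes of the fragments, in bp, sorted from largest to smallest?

Linear molecule, 5 cuts → 6 fragments:
  5699 − 0 = 5699 bp
  6509 − 5699 = 810 bp
  7151 − 6509 = 642 bp
  7620 − 7151 = 469 bp
  8625 − 7620 = 1005 bp
  8928 − 8625 = 303 bp
Sorted largest to smallest: 5699, 1005, 810, 642, 469, 303 bp.

5699, 1005, 810, 642, 469, 303 bp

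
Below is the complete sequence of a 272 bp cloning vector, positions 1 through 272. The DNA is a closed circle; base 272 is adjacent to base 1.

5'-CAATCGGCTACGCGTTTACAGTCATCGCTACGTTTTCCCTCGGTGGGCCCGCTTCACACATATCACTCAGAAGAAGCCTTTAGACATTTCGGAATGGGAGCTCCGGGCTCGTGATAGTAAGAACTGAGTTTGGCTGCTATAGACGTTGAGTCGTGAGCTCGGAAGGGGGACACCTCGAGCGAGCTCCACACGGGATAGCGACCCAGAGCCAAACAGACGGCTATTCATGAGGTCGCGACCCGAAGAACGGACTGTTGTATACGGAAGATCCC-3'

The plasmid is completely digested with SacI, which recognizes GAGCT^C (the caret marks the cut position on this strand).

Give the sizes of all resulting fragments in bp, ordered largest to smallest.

SacI sites (GAGCTC) start at positions 98, 155, 181.
SacI cuts after base 5 of each site (before the last base), so after positions 102, 159, 185.
Circular molecule, 3 cuts → 3 fragments:
  103–159 → 57 bp
  160–185 → 26 bp
  186–272 then 1–102 → 87 + 102 = 189 bp
Sorted largest to smallest: 189, 57, 26 bp.

189, 57, 26 bp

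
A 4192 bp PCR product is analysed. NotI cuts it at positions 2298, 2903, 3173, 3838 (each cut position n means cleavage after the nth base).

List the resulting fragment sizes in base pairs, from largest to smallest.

2298, 665, 605, 354, 270 bp

Linear molecule, 4 cuts → 5 fragments:
  2298 − 0 = 2298 bp
  2903 − 2298 = 605 bp
  3173 − 2903 = 270 bp
  3838 − 3173 = 665 bp
  4192 − 3838 = 354 bp
Sorted largest to smallest: 2298, 665, 605, 354, 270 bp.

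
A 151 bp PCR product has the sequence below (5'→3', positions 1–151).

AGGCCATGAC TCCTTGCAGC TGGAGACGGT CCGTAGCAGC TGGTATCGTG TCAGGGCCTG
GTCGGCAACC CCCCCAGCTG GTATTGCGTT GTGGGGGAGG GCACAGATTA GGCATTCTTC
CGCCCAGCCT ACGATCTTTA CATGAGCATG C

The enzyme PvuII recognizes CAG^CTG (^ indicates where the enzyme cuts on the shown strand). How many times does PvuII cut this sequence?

CAGCTG occurs starting at positions 17, 37, 75.
PvuII cuts at 3 sites.

3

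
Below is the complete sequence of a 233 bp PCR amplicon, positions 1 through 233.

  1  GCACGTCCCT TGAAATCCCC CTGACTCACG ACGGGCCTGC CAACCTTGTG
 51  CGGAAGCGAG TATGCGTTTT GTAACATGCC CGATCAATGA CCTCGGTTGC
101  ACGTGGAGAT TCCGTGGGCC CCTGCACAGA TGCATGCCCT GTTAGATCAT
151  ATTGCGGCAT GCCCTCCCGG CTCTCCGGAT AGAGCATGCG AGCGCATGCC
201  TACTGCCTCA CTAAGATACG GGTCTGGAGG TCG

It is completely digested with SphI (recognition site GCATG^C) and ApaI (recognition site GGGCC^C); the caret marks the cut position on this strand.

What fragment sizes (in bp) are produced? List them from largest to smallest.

SphI sites (GCATGC) start at positions 132, 157, 184, 194.
SphI cuts after base 5 of each site (before the last base), so after positions 136, 161, 188, 198.
The ApaI site (GGGCCC) starts at position 116.
ApaI cuts after base 5 of each site (before the last base), so after position 120.
Combined cut positions: 120, 136, 161, 188, 198.
Linear molecule, 5 cuts → 6 fragments:
  1–120 → 120 bp
  121–136 → 16 bp
  137–161 → 25 bp
  162–188 → 27 bp
  189–198 → 10 bp
  199–233 → 35 bp
Sorted largest to smallest: 120, 35, 27, 25, 16, 10 bp.

120, 35, 27, 25, 16, 10 bp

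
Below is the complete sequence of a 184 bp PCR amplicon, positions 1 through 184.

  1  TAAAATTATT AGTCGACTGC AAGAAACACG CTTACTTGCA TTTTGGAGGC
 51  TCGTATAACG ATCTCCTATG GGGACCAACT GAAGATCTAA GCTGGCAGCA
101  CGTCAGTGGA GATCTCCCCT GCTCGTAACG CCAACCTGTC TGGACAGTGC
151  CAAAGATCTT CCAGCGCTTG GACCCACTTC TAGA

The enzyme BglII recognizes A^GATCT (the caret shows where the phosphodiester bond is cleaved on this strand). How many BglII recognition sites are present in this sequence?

3

AGATCT occurs starting at positions 83, 110, 154.
BglII cuts at 3 sites.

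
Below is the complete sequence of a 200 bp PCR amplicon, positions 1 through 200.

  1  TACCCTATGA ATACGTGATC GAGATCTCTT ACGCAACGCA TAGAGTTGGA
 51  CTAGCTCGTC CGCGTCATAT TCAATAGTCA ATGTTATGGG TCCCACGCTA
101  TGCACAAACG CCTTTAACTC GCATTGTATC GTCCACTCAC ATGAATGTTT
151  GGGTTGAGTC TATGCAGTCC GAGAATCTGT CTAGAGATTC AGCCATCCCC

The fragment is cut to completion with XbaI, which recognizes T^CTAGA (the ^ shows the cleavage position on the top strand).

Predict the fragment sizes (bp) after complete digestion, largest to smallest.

The XbaI site (TCTAGA) starts at position 180.
XbaI cuts after the first base of each site, so after position 180.
Linear molecule, 1 cut → 2 fragments:
  1–180 → 180 bp
  181–200 → 20 bp
Sorted largest to smallest: 180, 20 bp.

180, 20 bp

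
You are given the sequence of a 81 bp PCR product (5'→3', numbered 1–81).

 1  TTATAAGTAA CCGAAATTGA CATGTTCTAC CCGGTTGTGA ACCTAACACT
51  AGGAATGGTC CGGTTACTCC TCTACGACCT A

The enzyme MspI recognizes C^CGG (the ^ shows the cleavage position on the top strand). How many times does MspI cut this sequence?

CCGG occurs starting at positions 31, 60.
MspI cuts at 2 sites.

2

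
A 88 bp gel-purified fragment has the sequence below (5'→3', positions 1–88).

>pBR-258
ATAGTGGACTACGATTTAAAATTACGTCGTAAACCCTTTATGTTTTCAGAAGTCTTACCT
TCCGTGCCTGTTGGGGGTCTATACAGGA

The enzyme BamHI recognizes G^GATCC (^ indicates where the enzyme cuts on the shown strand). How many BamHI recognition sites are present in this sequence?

No occurrence of GGATCC is present in the sequence.
BamHI does not cut: 0 sites.

0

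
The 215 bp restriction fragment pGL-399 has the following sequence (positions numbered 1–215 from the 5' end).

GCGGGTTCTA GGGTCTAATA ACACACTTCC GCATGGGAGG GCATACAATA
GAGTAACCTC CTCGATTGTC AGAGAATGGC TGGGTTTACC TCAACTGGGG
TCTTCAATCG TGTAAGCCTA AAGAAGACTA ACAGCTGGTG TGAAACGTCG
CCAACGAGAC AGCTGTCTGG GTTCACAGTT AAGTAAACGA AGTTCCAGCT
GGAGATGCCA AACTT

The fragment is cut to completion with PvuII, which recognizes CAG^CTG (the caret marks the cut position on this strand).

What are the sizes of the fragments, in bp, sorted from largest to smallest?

134, 36, 28, 17 bp

PvuII sites (CAGCTG) start at positions 132, 160, 196.
PvuII cuts after base 3 of each site, so after positions 134, 162, 198.
Linear molecule, 3 cuts → 4 fragments:
  1–134 → 134 bp
  135–162 → 28 bp
  163–198 → 36 bp
  199–215 → 17 bp
Sorted largest to smallest: 134, 36, 28, 17 bp.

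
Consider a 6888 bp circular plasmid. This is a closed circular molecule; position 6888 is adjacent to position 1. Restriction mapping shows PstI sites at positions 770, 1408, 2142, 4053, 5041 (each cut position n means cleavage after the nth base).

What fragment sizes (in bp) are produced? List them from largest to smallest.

2617, 1911, 988, 734, 638 bp

Circular molecule, 5 cuts → 5 fragments:
  1408 − 770 = 638 bp
  2142 − 1408 = 734 bp
  4053 − 2142 = 1911 bp
  5041 − 4053 = 988 bp
  wrap: 6888 − 5041 + 770 = 2617 bp
Sorted largest to smallest: 2617, 1911, 988, 734, 638 bp.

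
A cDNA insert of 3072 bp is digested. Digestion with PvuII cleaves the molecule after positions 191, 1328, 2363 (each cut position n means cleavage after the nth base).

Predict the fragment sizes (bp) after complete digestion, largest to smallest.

Linear molecule, 3 cuts → 4 fragments:
  191 − 0 = 191 bp
  1328 − 191 = 1137 bp
  2363 − 1328 = 1035 bp
  3072 − 2363 = 709 bp
Sorted largest to smallest: 1137, 1035, 709, 191 bp.

1137, 1035, 709, 191 bp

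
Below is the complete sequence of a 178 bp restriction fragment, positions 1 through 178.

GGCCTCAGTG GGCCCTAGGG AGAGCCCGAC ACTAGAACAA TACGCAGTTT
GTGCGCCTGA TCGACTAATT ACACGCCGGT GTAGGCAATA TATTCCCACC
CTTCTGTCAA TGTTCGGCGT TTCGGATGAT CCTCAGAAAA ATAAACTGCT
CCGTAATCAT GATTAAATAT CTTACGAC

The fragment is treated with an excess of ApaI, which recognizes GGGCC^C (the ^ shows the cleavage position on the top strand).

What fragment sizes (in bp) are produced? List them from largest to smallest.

164, 14 bp

The ApaI site (GGGCCC) starts at position 10.
ApaI cuts after base 5 of each site (before the last base), so after position 14.
Linear molecule, 1 cut → 2 fragments:
  1–14 → 14 bp
  15–178 → 164 bp
Sorted largest to smallest: 164, 14 bp.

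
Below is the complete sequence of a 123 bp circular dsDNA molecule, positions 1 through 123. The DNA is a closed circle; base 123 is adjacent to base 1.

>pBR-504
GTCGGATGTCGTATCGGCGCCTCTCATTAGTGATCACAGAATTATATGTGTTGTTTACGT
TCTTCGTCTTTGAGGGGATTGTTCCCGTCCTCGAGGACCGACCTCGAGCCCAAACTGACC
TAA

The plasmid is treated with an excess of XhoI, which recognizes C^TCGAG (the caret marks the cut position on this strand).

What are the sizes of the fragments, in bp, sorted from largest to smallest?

110, 13 bp

XhoI sites (CTCGAG) start at positions 90, 103.
XhoI cuts after the first base of each site, so after positions 90, 103.
Circular molecule, 2 cuts → 2 fragments:
  91–103 → 13 bp
  104–123 then 1–90 → 20 + 90 = 110 bp
Sorted largest to smallest: 110, 13 bp.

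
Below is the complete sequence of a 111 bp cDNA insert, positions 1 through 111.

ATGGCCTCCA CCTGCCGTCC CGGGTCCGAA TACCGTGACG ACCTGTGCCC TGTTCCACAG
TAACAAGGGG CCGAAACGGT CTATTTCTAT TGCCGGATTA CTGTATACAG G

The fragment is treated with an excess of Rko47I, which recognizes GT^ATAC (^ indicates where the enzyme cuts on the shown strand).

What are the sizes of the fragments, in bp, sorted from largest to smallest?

The Rko47I site (GTATAC) starts at position 103.
Rko47I cuts after base 2 of each site, so after position 104.
Linear molecule, 1 cut → 2 fragments:
  1–104 → 104 bp
  105–111 → 7 bp
Sorted largest to smallest: 104, 7 bp.

104, 7 bp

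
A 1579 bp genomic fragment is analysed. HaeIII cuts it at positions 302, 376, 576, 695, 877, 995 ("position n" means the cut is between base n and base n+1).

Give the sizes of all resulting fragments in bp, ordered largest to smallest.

584, 302, 200, 182, 119, 118, 74 bp

Linear molecule, 6 cuts → 7 fragments:
  302 − 0 = 302 bp
  376 − 302 = 74 bp
  576 − 376 = 200 bp
  695 − 576 = 119 bp
  877 − 695 = 182 bp
  995 − 877 = 118 bp
  1579 − 995 = 584 bp
Sorted largest to smallest: 584, 302, 200, 182, 119, 118, 74 bp.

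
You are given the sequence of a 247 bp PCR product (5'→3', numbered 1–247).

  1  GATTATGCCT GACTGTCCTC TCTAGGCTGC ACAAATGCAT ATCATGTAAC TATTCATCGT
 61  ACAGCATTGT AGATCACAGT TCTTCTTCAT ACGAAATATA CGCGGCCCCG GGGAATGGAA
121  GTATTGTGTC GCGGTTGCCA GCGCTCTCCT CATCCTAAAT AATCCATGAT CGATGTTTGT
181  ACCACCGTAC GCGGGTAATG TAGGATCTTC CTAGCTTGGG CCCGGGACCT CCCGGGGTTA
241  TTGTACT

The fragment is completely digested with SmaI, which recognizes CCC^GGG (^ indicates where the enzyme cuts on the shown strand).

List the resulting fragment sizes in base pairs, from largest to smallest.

SmaI sites (CCCGGG) start at positions 107, 221, 231.
SmaI cuts after base 3 of each site, so after positions 109, 223, 233.
Linear molecule, 3 cuts → 4 fragments:
  1–109 → 109 bp
  110–223 → 114 bp
  224–233 → 10 bp
  234–247 → 14 bp
Sorted largest to smallest: 114, 109, 14, 10 bp.

114, 109, 14, 10 bp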